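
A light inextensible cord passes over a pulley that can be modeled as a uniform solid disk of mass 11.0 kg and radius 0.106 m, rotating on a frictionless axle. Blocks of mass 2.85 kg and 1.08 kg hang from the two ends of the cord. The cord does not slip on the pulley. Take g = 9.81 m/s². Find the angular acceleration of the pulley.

I = ½MR² = (1/2)(11.0)(0.106)² = 0.06180 kg·m².
Heavier block: m₁g − T₁ = m₁a. Lighter block: T₂ − m₂g = m₂a.
Pulley: (T₁ − T₂)R = Iα = I(a/R), so T₁ − T₂ = (I/R²)a = (1/2)M_p a = 5.500·a.
Adding the three: (m₁ − m₂)g = (m₁ + m₂ + 5.500)a, so a = (2.85 − 1.08)(9.81)/(2.85 + 1.08 + 5.500) = 1.841 m/s².
α = a/R = 1.841/0.106 = 17.37 rad/s².

α ≈ 17.4 rad/s²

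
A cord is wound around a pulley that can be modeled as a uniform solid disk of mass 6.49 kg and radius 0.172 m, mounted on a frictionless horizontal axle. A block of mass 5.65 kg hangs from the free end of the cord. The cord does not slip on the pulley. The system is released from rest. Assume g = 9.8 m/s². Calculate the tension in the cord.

T ≈ 20.2 N

I = ½MR² = (1/2)(6.49)(0.172)² = 0.09600 kg·m².
Block: mg − T = ma. Pulley: TR = Iα. No-slip: a = αR, so T = (I/R²)a = 3.245·a.
Then mg = (m + 3.245)a, so a = (5.65)(9.8)/(5.65 + 3.245) = 6.225 m/s².
T = 3.245·a = 20.20 N.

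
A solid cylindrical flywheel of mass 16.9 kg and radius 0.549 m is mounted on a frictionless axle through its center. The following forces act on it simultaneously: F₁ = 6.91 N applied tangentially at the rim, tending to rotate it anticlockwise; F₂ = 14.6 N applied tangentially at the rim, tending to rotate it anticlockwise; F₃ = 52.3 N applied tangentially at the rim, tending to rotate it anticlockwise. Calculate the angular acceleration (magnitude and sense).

α ≈ 15.9 rad/s², anticlockwise

I = ½MR² = (1/2)(16.9)(0.549)² = 2.547 kg·m².
Taking anticlockwise as positive: τ₁ = +(6.91)(0.549) = +3.794 N·m; τ₂ = +(14.6)(0.549) = +8.015 N·m; τ₃ = +(52.3)(0.549) = +28.71 N·m.
Net torque τ = 40.52 N·m.
α = τ/I = 40.52/2.547 = 15.91 rad/s².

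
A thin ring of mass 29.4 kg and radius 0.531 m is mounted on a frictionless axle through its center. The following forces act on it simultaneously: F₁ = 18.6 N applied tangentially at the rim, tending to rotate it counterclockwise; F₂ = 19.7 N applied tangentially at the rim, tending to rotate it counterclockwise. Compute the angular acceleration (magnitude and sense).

I = MR² = (29.4)(0.531)² = 8.290 kg·m².
Taking counterclockwise as positive: τ₁ = +(18.6)(0.531) = +9.877 N·m; τ₂ = +(19.7)(0.531) = +10.46 N·m.
Net torque τ = 20.34 N·m.
α = τ/I = 20.34/8.290 = 2.453 rad/s².

α ≈ 2.45 rad/s², counterclockwise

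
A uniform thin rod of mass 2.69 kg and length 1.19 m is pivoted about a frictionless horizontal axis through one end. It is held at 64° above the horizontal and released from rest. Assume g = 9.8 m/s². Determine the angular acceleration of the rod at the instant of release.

α ≈ 5.42 rad/s²

About the pivot, I = (1/3)ML² = (1/3)(2.69)(1.19)² = 1.270 kg·m².
The weight acts at the center, a distance L/2 = 0.5950 m from the pivot; τ = Mg(L/2) cos 64° = 6.876 N·m.
α = τ/I = 6.876/1.270 = 5.415 rad/s².
(Equivalently α = (3g/(2L)) cos 64° = 5.415 rad/s².)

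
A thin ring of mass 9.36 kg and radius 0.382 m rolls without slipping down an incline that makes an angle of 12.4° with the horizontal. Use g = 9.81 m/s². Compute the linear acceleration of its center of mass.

a ≈ 1.05 m/s²

Translation along the incline: Mg sinθ − f = Ma.
Rotation about the center: fR = Iα with I = MR². No-slip gives a = αR, so f = (I/R²)a = M a.
Substituting: Mg sinθ = (1 + 1.000)Ma, so a = g sinθ/(1 + 1.000) = (9.81) sin 12.4° / 2.000 = 1.053 m/s².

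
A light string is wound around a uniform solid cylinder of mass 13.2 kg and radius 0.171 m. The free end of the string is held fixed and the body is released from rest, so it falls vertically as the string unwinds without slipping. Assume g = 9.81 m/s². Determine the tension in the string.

T ≈ 43.2 N

Translation: Mg − T = Ma. Rotation about the center: TR = Iα with I = ½MR².
With a = αR: T = (I/R²)a = (1/2)M a, so Mg = (1 + 0.5000)Ma.
a = g/(1 + 0.5000) = 9.81/1.500 = 6.540 m/s².
T = 0.5000·M·a = (0.5000)(13.2)(6.540) = 43.16 N.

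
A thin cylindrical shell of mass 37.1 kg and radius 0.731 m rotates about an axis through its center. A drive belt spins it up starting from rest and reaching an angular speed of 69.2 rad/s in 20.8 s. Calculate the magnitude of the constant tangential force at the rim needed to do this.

I = MR² = (37.1)(0.731)² = 19.82 kg·m².
α = Δω/Δt = (69.2 − 0)/20.8 = 3.327 rad/s².
The required torque is τ = Iα = (19.82)(3.327) = 65.96 N·m.
A tangential force at the rim gives τ = FR, so F = τ/R = 65.96/0.731 = 90.23 N.

F ≈ 90.2 N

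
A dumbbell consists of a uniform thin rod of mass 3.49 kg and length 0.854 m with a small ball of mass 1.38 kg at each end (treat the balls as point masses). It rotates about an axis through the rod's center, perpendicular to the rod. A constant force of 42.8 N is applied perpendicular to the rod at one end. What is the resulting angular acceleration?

I_rod = (1/12)ML² = (1/12)(3.49)(0.854)² = 0.2121 kg·m².
I_balls = 2·m·(L/2)² = 2(1.38)(0.4270)² = 0.5032 kg·m².
Total I = 0.7153 kg·m².
τ = F·(L/2) = (42.8)(0.427) = 18.28 N·m.
α = τ/I = 18.28/0.7153 = 25.55 rad/s².

α ≈ 25.5 rad/s²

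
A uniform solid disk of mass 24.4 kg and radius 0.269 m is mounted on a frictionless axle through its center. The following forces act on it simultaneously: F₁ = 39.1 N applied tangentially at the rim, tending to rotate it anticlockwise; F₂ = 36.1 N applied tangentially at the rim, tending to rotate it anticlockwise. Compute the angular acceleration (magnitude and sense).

I = ½MR² = (1/2)(24.4)(0.269)² = 0.8828 kg·m².
Taking anticlockwise as positive: τ₁ = +(39.1)(0.269) = +10.52 N·m; τ₂ = +(36.1)(0.269) = +9.711 N·m.
Net torque τ = 20.23 N·m.
α = τ/I = 20.23/0.8828 = 22.91 rad/s².

α ≈ 22.9 rad/s², anticlockwise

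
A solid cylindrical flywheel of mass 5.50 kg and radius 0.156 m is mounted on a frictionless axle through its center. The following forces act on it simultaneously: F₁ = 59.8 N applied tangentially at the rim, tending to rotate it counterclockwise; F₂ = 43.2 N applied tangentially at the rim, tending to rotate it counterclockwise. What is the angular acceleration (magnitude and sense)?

α ≈ 240 rad/s², counterclockwise

I = ½MR² = (1/2)(5.50)(0.156)² = 0.06692 kg·m².
Taking counterclockwise as positive: τ₁ = +(59.8)(0.156) = +9.329 N·m; τ₂ = +(43.2)(0.156) = +6.739 N·m.
Net torque τ = 16.07 N·m.
α = τ/I = 16.07/0.06692 = 240.1 rad/s².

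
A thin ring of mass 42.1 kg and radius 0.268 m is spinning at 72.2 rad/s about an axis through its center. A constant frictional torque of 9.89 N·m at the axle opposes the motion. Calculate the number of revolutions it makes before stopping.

≈ 127 revolutions

I = MR² = (42.1)(0.268)² = 3.024 kg·m².
The net torque has magnitude 9.89 N·m, opposing ω.
|α| = τ/I = 9.890/3.024 = 3.271 rad/s² (deceleration).
ω² = ω₀² − 2|α|θ with ω = 0 ⇒ θ = ω₀²/(2|α|) = 796.9 rad = 126.8 rev.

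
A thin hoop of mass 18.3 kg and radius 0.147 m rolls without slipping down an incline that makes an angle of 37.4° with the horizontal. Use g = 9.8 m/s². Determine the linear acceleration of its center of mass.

a ≈ 2.98 m/s²

Translation along the incline: Mg sinθ − f = Ma.
Rotation about the center: fR = Iα with I = MR². No-slip gives a = αR, so f = (I/R²)a = M a.
Substituting: Mg sinθ = (1 + 1.000)Ma, so a = g sinθ/(1 + 1.000) = (9.8) sin 37.4° / 2.000 = 2.976 m/s².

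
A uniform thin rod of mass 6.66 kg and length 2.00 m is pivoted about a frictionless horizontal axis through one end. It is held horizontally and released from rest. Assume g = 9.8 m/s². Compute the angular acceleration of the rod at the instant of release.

About the pivot, I = (1/3)ML² = (1/3)(6.66)(2.00)² = 8.880 kg·m².
The weight acts at the center, a distance L/2 = 1.000 m from the pivot; τ = Mg(L/2) = 65.27 N·m.
α = τ/I = 65.27/8.880 = 7.350 rad/s².
(Equivalently α = (3g/(2L)) = 7.350 rad/s².)

α ≈ 7.35 rad/s²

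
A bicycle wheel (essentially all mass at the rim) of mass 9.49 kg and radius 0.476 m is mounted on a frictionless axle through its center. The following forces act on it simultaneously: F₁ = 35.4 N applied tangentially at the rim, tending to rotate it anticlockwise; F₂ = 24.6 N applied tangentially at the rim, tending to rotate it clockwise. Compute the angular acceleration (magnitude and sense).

I = MR² = (9.49)(0.476)² = 2.150 kg·m².
Taking anticlockwise as positive: τ₁ = +(35.4)(0.476) = +16.85 N·m; τ₂ = −(24.6)(0.476) = −11.71 N·m.
Net torque τ = 5.141 N·m.
α = τ/I = 5.141/2.150 = 2.391 rad/s².

α ≈ 2.39 rad/s², anticlockwise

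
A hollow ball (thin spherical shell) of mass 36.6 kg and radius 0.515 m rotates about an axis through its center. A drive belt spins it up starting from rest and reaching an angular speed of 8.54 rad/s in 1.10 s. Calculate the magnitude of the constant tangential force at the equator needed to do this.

F ≈ 97.6 N

I = (2/3)MR² = (2/3)(36.6)(0.515)² = 6.471 kg·m².
α = Δω/Δt = (8.54 − 0)/1.10 = 7.764 rad/s².
The required torque is τ = Iα = (6.471)(7.764) = 50.24 N·m.
A tangential force at the equator gives τ = FR, so F = τ/R = 50.24/0.515 = 97.56 N.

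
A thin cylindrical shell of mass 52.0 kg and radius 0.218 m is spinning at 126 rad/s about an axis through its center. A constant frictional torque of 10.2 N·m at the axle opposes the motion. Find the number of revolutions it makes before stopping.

≈ 306 revolutions

I = MR² = (52.0)(0.218)² = 2.471 kg·m².
The net torque has magnitude 10.2 N·m, opposing ω.
|α| = τ/I = 10.20/2.471 = 4.127 rad/s² (deceleration).
ω² = ω₀² − 2|α|θ with ω = 0 ⇒ θ = ω₀²/(2|α|) = 1923 rad = 306.1 rev.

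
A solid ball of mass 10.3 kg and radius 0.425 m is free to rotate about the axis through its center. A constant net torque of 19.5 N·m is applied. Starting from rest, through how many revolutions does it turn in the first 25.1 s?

I = (2/5)MR² = (2/5)(10.3)(0.425)² = 0.7442 kg·m².
α = τ/I = 19.5/0.7442 = 26.20 rad/s².
θ = ½αt² = ½(26.20)(25.1)² = 8254 rad.
Revolutions = θ/(2π) = 1314.

≈ 1310 revolutions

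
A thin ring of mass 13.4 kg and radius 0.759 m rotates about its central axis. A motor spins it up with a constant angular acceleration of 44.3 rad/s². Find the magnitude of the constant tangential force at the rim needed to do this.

I = MR² = (13.4)(0.759)² = 7.719 kg·m².
The required torque is τ = Iα = (7.719)(44.30) = 342.0 N·m.
A tangential force at the rim gives τ = FR, so F = τ/R = 342.0/0.759 = 450.6 N.

F ≈ 451 N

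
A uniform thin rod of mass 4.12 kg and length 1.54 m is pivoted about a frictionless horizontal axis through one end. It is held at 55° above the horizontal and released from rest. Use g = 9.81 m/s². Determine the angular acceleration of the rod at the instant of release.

About the pivot, I = (1/3)ML² = (1/3)(4.12)(1.54)² = 3.257 kg·m².
The weight acts at the center, a distance L/2 = 0.7700 m from the pivot; τ = Mg(L/2) cos 55° = 17.85 N·m.
α = τ/I = 17.85/3.257 = 5.481 rad/s².

α ≈ 5.48 rad/s²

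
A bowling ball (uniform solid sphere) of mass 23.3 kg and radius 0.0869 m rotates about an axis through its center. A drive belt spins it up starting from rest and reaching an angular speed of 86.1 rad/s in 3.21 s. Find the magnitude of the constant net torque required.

I = (2/5)MR² = (2/5)(23.3)(0.0869)² = 0.07038 kg·m².
α = Δω/Δt = (86.1 − 0)/3.21 = 26.82 rad/s².
τ = Iα = (0.07038)(26.82) = 1.888 N·m.

τ ≈ 1.89 N·m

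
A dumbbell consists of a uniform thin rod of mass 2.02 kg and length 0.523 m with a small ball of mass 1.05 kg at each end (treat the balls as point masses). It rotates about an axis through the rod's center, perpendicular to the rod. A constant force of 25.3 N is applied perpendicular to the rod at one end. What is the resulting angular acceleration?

I_rod = (1/12)ML² = (1/12)(2.02)(0.523)² = 0.04604 kg·m².
I_balls = 2·m·(L/2)² = 2(1.05)(0.2615)² = 0.1436 kg·m².
Total I = 0.1896 kg·m².
τ = F·(L/2) = (25.3)(0.262) = 6.616 N·m.
α = τ/I = 6.616/0.1896 = 34.89 rad/s².

α ≈ 34.9 rad/s²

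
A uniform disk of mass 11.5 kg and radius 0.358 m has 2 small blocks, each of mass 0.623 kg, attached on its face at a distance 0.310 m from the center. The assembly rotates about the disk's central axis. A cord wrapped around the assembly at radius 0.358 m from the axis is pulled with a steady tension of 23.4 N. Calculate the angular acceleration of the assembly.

α ≈ 9.78 rad/s²

I_disk = ½MR² = ½(11.5)(0.358)² = 0.7369 kg·m².
I_blocks = 2·m·r² = 2(0.623)(0.310)² = 0.1197 kg·m².
Total I = 0.8567 kg·m².
τ = F r = (23.4)(0.358) = 8.377 N·m.
α = τ/I = 8.377/0.8567 = 9.779 rad/s².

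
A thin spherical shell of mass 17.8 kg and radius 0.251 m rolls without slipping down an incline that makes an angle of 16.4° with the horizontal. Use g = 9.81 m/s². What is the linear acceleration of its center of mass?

Translation along the incline: Mg sinθ − f = Ma.
Rotation about the center: fR = Iα with I = (2/3)MR². No-slip gives a = αR, so f = (I/R²)a = (2/3)M a.
Substituting: Mg sinθ = (1 + 0.6667)Ma, so a = g sinθ/(1 + 0.6667) = (9.81) sin 16.4° / 1.667 = 1.662 m/s².

a ≈ 1.66 m/s²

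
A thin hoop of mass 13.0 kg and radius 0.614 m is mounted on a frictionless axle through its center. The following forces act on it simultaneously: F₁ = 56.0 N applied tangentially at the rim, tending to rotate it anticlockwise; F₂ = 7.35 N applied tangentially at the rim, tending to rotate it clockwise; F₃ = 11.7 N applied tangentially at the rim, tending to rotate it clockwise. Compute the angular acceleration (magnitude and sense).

I = MR² = (13.0)(0.614)² = 4.901 kg·m².
Taking anticlockwise as positive: τ₁ = +(56.0)(0.614) = +34.38 N·m; τ₂ = −(7.35)(0.614) = −4.513 N·m; τ₃ = −(11.7)(0.614) = −7.184 N·m.
Net torque τ = 22.69 N·m.
α = τ/I = 22.69/4.901 = 4.629 rad/s².

α ≈ 4.63 rad/s², anticlockwise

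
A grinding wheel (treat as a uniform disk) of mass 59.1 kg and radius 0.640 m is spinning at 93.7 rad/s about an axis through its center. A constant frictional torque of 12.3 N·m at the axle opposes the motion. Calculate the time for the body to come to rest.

I = ½MR² = (1/2)(59.1)(0.640)² = 12.10 kg·m².
The net torque has magnitude 12.3 N·m, opposing ω.
|α| = τ/I = 12.30/12.10 = 1.016 rad/s² (deceleration).
0 = ω₀ − |α|t ⇒ t = ω₀/|α| = 93.7/1.016 = 92.20 s.

t ≈ 92.2 s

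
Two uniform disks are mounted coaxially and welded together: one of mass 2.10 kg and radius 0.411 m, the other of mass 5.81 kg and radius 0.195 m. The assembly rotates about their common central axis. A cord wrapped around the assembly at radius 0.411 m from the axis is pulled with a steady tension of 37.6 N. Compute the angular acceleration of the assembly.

α ≈ 53.7 rad/s²

I = ½M₁R₁² + ½M₂R₂² = ½(2.10)(0.411)² + ½(5.81)(0.195)² = 0.2878 kg·m².
τ = F r = (37.6)(0.411) = 15.45 N·m.
α = τ/I = 15.45/0.2878 = 53.69 rad/s².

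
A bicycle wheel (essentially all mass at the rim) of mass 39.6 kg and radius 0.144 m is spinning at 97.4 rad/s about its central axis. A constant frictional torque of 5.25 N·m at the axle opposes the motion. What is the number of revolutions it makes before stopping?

I = MR² = (39.6)(0.144)² = 0.8211 kg·m².
The net torque has magnitude 5.25 N·m, opposing ω.
|α| = τ/I = 5.250/0.8211 = 6.394 rad/s² (deceleration).
ω² = ω₀² − 2|α|θ with ω = 0 ⇒ θ = ω₀²/(2|α|) = 741.9 rad = 118.1 rev.

≈ 118 revolutions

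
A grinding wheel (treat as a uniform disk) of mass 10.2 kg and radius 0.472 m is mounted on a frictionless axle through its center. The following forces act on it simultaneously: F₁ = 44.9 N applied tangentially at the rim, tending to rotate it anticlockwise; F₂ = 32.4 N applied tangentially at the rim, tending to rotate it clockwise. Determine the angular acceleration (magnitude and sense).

I = ½MR² = (1/2)(10.2)(0.472)² = 1.136 kg·m².
Taking anticlockwise as positive: τ₁ = +(44.9)(0.472) = +21.19 N·m; τ₂ = −(32.4)(0.472) = −15.29 N·m.
Net torque τ = 5.900 N·m.
α = τ/I = 5.900/1.136 = 5.193 rad/s².

α ≈ 5.19 rad/s², anticlockwise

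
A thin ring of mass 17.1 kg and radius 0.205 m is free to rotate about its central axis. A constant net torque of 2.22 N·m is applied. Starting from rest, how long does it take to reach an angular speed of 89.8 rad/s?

I = MR² = (17.1)(0.205)² = 0.7186 kg·m².
α = τ/I = 2.22/0.7186 = 3.089 rad/s².
ω = αt ⇒ t = ω/α = 89.8/3.089 = 29.07 s.

t ≈ 29.1 s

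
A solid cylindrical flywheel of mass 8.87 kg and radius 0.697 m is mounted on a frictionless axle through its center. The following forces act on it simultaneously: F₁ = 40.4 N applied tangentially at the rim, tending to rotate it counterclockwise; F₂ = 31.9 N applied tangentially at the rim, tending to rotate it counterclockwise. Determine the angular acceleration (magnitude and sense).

I = ½MR² = (1/2)(8.87)(0.697)² = 2.155 kg·m².
Taking counterclockwise as positive: τ₁ = +(40.4)(0.697) = +28.16 N·m; τ₂ = +(31.9)(0.697) = +22.23 N·m.
Net torque τ = 50.39 N·m.
α = τ/I = 50.39/2.155 = 23.39 rad/s².

α ≈ 23.4 rad/s², counterclockwise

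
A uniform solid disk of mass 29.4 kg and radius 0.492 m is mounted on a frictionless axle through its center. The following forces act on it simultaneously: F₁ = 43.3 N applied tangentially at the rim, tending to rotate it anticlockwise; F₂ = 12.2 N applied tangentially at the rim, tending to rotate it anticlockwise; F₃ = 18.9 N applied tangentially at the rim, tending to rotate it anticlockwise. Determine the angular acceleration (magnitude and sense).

I = ½MR² = (1/2)(29.4)(0.492)² = 3.558 kg·m².
Taking anticlockwise as positive: τ₁ = +(43.3)(0.492) = +21.30 N·m; τ₂ = +(12.2)(0.492) = +6.002 N·m; τ₃ = +(18.9)(0.492) = +9.299 N·m.
Net torque τ = 36.60 N·m.
α = τ/I = 36.60/3.558 = 10.29 rad/s².

α ≈ 10.3 rad/s², anticlockwise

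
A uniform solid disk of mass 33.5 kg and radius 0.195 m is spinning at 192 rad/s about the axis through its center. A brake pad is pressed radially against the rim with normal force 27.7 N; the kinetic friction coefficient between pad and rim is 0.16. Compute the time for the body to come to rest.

t ≈ 141 s

I = ½MR² = (1/2)(33.5)(0.195)² = 0.6369 kg·m².
Friction force f = μN = (0.16)(27.7) = 4.432 N at the rim; torque magnitude τ = fR = 0.8642 N·m, opposing ω.
|α| = τ/I = 0.8642/0.6369 = 1.357 rad/s² (deceleration).
0 = ω₀ − |α|t ⇒ t = ω₀/|α| = 192/1.357 = 141.5 s.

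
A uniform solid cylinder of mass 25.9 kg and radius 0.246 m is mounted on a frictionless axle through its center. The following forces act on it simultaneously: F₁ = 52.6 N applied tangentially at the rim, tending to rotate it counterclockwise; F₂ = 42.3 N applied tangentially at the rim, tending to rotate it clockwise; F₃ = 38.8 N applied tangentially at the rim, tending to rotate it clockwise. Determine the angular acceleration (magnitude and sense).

I = ½MR² = (1/2)(25.9)(0.246)² = 0.7837 kg·m².
Taking counterclockwise as positive: τ₁ = +(52.6)(0.246) = +12.94 N·m; τ₂ = −(42.3)(0.246) = −10.41 N·m; τ₃ = −(38.8)(0.246) = −9.545 N·m.
Net torque τ = -7.011 N·m.
α = τ/I = -7.011/0.7837 = -8.946 rad/s².

α ≈ 8.95 rad/s², clockwise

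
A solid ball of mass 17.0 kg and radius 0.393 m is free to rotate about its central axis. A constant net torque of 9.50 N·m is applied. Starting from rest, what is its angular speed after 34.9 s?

ω ≈ 316 rad/s

I = (2/5)MR² = (2/5)(17.0)(0.393)² = 1.050 kg·m².
α = τ/I = 9.50/1.050 = 9.045 rad/s².
ω = ω₀ + αt = 0 + (9.045)(34.9) = 315.7 rad/s.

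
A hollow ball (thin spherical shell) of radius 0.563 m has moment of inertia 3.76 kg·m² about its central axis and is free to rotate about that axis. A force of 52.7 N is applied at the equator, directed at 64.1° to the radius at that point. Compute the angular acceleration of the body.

α ≈ 7.10 rad/s²

Only the tangential component produces torque: τ = F R sinθ = (52.7)(0.563) sin 64.1° = 26.69 N·m.
From τ = Iα: α = 26.69/3.760 = 7.098 rad/s².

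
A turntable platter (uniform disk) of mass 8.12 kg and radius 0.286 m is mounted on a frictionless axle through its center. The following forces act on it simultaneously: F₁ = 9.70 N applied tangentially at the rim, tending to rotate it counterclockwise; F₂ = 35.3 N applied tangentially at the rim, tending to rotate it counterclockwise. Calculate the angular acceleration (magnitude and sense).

α ≈ 38.8 rad/s², counterclockwise

I = ½MR² = (1/2)(8.12)(0.286)² = 0.3321 kg·m².
Taking counterclockwise as positive: τ₁ = +(9.70)(0.286) = +2.774 N·m; τ₂ = +(35.3)(0.286) = +10.10 N·m.
Net torque τ = 12.87 N·m.
α = τ/I = 12.87/0.3321 = 38.75 rad/s².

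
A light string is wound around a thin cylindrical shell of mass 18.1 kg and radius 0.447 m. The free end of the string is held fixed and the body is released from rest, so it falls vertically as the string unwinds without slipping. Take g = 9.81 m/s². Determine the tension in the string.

Translation: Mg − T = Ma. Rotation about the center: TR = Iα with I = MR².
With a = αR: T = (I/R²)a = M a, so Mg = (1 + 1.000)Ma.
a = g/(1 + 1.000) = 9.81/2.000 = 4.905 m/s².
T = 1.000·M·a = (1.000)(18.1)(4.905) = 88.78 N.

T ≈ 88.8 N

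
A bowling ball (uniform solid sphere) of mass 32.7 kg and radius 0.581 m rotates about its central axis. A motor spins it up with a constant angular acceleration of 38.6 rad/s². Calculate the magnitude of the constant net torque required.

I = (2/5)MR² = (2/5)(32.7)(0.581)² = 4.415 kg·m².
τ = Iα = (4.415)(38.60) = 170.4 N·m.

τ ≈ 170 N·m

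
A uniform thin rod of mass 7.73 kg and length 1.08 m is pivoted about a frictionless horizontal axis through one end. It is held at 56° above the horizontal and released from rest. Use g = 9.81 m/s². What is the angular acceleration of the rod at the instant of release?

α ≈ 7.62 rad/s²

About the pivot, I = (1/3)ML² = (1/3)(7.73)(1.08)² = 3.005 kg·m².
The weight acts at the center, a distance L/2 = 0.5400 m from the pivot; τ = Mg(L/2) cos 56° = 22.90 N·m.
α = τ/I = 22.90/3.005 = 7.619 rad/s².
(Equivalently α = (3g/(2L)) cos 56° = 7.619 rad/s².)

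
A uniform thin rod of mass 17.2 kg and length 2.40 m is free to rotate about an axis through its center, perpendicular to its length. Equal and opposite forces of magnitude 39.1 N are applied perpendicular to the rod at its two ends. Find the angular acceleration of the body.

α ≈ 11.4 rad/s²

I = (1/12)ML² = (1/12)(17.2)(2.40)² = 8.256 kg·m².
The couple gives τ = F·(L/2) + F·(L/2) = F L = (39.1)(2.40) = 93.84 N·m.
From τ = Iα: α = 93.84/8.256 = 11.37 rad/s².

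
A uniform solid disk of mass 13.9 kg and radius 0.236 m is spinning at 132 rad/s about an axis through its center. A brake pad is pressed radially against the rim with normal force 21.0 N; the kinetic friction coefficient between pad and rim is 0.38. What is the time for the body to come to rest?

t ≈ 27.1 s

I = ½MR² = (1/2)(13.9)(0.236)² = 0.3871 kg·m².
Friction force f = μN = (0.38)(21.0) = 7.980 N at the rim; torque magnitude τ = fR = 1.883 N·m, opposing ω.
|α| = τ/I = 1.883/0.3871 = 4.865 rad/s² (deceleration).
0 = ω₀ − |α|t ⇒ t = ω₀/|α| = 132/4.865 = 27.13 s.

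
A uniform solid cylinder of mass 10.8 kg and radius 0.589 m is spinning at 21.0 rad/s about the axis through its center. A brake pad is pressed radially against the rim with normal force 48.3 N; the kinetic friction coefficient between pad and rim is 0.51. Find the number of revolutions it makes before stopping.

I = ½MR² = (1/2)(10.8)(0.589)² = 1.873 kg·m².
Friction force f = μN = (0.51)(48.3) = 24.63 N at the rim; torque magnitude τ = fR = 14.51 N·m, opposing ω.
|α| = τ/I = 14.51/1.873 = 7.745 rad/s² (deceleration).
ω² = ω₀² − 2|α|θ with ω = 0 ⇒ θ = ω₀²/(2|α|) = 28.47 rad = 4.531 rev.

≈ 4.53 revolutions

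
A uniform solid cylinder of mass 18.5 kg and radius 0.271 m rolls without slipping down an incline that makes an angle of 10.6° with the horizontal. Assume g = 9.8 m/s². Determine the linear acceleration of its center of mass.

a ≈ 1.20 m/s²

Translation along the incline: Mg sinθ − f = Ma.
Rotation about the center: fR = Iα with I = ½MR². No-slip gives a = αR, so f = (I/R²)a = (1/2)M a.
Substituting: Mg sinθ = (1 + 0.5000)Ma, so a = g sinθ/(1 + 0.5000) = (9.8) sin 10.6° / 1.500 = 1.202 m/s².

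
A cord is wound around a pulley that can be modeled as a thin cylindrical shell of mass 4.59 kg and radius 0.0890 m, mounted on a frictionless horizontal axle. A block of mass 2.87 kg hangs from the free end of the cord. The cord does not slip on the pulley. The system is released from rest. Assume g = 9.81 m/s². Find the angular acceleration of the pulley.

α ≈ 42.4 rad/s²

I = MR² = (4.59)(0.0890)² = 0.03636 kg·m².
Block: mg − T = ma. Pulley: TR = Iα. No-slip: a = αR, so T = (I/R²)a = 4.590·a.
Then mg = (m + 4.590)a, so a = (2.87)(9.81)/(2.87 + 4.590) = 3.774 m/s².
α = a/R = 3.774/0.0890 = 42.41 rad/s².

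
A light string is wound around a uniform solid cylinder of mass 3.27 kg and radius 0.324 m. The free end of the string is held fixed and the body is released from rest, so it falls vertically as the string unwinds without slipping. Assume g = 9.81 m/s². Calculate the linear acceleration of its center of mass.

a ≈ 6.54 m/s²

Translation: Mg − T = Ma. Rotation about the center: TR = Iα with I = ½MR².
With a = αR: T = (I/R²)a = (1/2)M a, so Mg = (1 + 0.5000)Ma.
a = g/(1 + 0.5000) = 9.81/1.500 = 6.540 m/s².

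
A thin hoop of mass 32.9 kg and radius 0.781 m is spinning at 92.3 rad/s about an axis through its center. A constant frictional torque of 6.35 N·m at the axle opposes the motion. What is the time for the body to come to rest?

I = MR² = (32.9)(0.781)² = 20.07 kg·m².
The net torque has magnitude 6.35 N·m, opposing ω.
|α| = τ/I = 6.350/20.07 = 0.3164 rad/s² (deceleration).
0 = ω₀ − |α|t ⇒ t = ω₀/|α| = 92.3/0.3164 = 291.7 s.

t ≈ 292 s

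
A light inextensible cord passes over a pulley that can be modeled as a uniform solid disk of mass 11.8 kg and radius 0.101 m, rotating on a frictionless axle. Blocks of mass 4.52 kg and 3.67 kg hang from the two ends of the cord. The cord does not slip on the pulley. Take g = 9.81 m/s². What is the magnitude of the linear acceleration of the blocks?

I = ½MR² = (1/2)(11.8)(0.101)² = 0.06019 kg·m².
Heavier block: m₁g − T₁ = m₁a. Lighter block: T₂ − m₂g = m₂a.
Pulley: (T₁ − T₂)R = Iα = I(a/R), so T₁ − T₂ = (I/R²)a = (1/2)M_p a = 5.900·a.
Adding the three: (m₁ − m₂)g = (m₁ + m₂ + 5.900)a, so a = (4.52 − 3.67)(9.81)/(4.52 + 3.67 + 5.900) = 0.5918 m/s².

a ≈ 0.592 m/s²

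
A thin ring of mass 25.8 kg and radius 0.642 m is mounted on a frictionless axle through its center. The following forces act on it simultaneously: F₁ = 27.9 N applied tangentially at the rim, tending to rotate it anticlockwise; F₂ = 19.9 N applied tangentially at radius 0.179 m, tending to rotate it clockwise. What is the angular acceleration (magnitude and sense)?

I = MR² = (25.8)(0.642)² = 10.63 kg·m².
Taking anticlockwise as positive: τ₁ = +(27.9)(0.642) = +17.91 N·m; τ₂ = −(19.9)(0.179) = −3.562 N·m.
Net torque τ = 14.35 N·m.
α = τ/I = 14.35/10.63 = 1.349 rad/s².

α ≈ 1.35 rad/s², anticlockwise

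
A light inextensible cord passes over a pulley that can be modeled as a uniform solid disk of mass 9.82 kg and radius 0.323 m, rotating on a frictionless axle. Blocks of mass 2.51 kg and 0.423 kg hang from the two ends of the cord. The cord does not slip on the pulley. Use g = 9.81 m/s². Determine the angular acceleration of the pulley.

α ≈ 8.08 rad/s²

I = ½MR² = (1/2)(9.82)(0.323)² = 0.5123 kg·m².
Heavier block: m₁g − T₁ = m₁a. Lighter block: T₂ − m₂g = m₂a.
Pulley: (T₁ − T₂)R = Iα = I(a/R), so T₁ − T₂ = (I/R²)a = (1/2)M_p a = 4.910·a.
Adding the three: (m₁ − m₂)g = (m₁ + m₂ + 4.910)a, so a = (2.51 − 0.423)(9.81)/(2.51 + 0.423 + 4.910) = 2.610 m/s².
α = a/R = 2.610/0.323 = 8.082 rad/s².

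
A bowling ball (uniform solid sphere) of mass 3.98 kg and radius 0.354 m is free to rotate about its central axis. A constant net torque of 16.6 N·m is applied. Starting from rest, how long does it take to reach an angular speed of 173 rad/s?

I = (2/5)MR² = (2/5)(3.98)(0.354)² = 0.1995 kg·m².
α = τ/I = 16.6/0.1995 = 83.21 rad/s².
ω = αt ⇒ t = ω/α = 173/83.21 = 2.079 s.

t ≈ 2.08 s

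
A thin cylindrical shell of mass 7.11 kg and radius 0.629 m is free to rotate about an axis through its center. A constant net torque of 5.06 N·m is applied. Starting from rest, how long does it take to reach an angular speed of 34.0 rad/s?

t ≈ 18.9 s

I = MR² = (7.11)(0.629)² = 2.813 kg·m².
α = τ/I = 5.06/2.813 = 1.799 rad/s².
ω = αt ⇒ t = ω/α = 34.0/1.799 = 18.90 s.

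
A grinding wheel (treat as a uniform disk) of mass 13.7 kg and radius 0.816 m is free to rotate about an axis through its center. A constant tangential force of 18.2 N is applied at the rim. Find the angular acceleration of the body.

I = ½MR² = (1/2)(13.7)(0.816)² = 4.561 kg·m².
τ = F R = (18.2)(0.816) = 14.85 N·m.
Newton's second law for rotation, τ = Iα, gives α = τ/I = 14.85/4.561 = 3.256 rad/s².

α ≈ 3.26 rad/s²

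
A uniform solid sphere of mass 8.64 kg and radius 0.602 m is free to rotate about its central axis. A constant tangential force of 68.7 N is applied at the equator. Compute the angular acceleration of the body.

I = (2/5)MR² = (2/5)(8.64)(0.602)² = 1.252 kg·m².
τ = F R = (68.7)(0.602) = 41.36 N·m.
Newton's second law for rotation, τ = Iα, gives α = τ/I = 41.36/1.252 = 33.02 rad/s².

α ≈ 33.0 rad/s²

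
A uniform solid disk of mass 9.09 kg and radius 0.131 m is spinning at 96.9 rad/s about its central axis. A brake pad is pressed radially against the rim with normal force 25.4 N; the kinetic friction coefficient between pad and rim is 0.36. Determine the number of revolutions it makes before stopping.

≈ 48.7 revolutions

I = ½MR² = (1/2)(9.09)(0.131)² = 0.07800 kg·m².
Friction force f = μN = (0.36)(25.4) = 9.144 N at the rim; torque magnitude τ = fR = 1.198 N·m, opposing ω.
|α| = τ/I = 1.198/0.07800 = 15.36 rad/s² (deceleration).
ω² = ω₀² − 2|α|θ with ω = 0 ⇒ θ = ω₀²/(2|α|) = 305.7 rad = 48.65 rev.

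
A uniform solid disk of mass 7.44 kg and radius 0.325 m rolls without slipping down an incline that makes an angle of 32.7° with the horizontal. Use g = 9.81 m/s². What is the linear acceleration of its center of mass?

Translation along the incline: Mg sinθ − f = Ma.
Rotation about the center: fR = Iα with I = ½MR². No-slip gives a = αR, so f = (I/R²)a = (1/2)M a.
Substituting: Mg sinθ = (1 + 0.5000)Ma, so a = g sinθ/(1 + 0.5000) = (9.81) sin 32.7° / 1.500 = 3.533 m/s².

a ≈ 3.53 m/s²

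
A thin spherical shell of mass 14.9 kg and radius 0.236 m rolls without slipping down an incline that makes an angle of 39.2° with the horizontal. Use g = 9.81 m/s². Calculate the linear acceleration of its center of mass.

a ≈ 3.72 m/s²

Translation along the incline: Mg sinθ − f = Ma.
Rotation about the center: fR = Iα with I = (2/3)MR². No-slip gives a = αR, so f = (I/R²)a = (2/3)M a.
Substituting: Mg sinθ = (1 + 0.6667)Ma, so a = g sinθ/(1 + 0.6667) = (9.81) sin 39.2° / 1.667 = 3.720 m/s².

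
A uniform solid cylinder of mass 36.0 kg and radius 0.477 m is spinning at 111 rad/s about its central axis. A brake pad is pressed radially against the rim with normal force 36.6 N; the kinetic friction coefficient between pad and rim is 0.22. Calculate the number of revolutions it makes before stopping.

≈ 1050 revolutions

I = ½MR² = (1/2)(36.0)(0.477)² = 4.096 kg·m².
Friction force f = μN = (0.22)(36.6) = 8.052 N at the rim; torque magnitude τ = fR = 3.841 N·m, opposing ω.
|α| = τ/I = 3.841/4.096 = 0.9378 rad/s² (deceleration).
ω² = ω₀² − 2|α|θ with ω = 0 ⇒ θ = ω₀²/(2|α|) = 6569 rad = 1045 rev.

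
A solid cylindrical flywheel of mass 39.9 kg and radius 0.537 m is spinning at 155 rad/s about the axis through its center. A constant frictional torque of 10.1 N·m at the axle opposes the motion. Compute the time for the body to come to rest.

I = ½MR² = (1/2)(39.9)(0.537)² = 5.753 kg·m².
The net torque has magnitude 10.1 N·m, opposing ω.
|α| = τ/I = 10.10/5.753 = 1.756 rad/s² (deceleration).
0 = ω₀ − |α|t ⇒ t = ω₀/|α| = 155/1.756 = 88.29 s.

t ≈ 88.3 s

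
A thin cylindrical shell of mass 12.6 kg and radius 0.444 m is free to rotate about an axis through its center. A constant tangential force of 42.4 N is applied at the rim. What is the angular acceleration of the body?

α ≈ 7.58 rad/s²

I = MR² = (12.6)(0.444)² = 2.484 kg·m².
τ = F R = (42.4)(0.444) = 18.83 N·m.
Newton's second law for rotation, τ = Iα, gives α = τ/I = 18.83/2.484 = 7.579 rad/s².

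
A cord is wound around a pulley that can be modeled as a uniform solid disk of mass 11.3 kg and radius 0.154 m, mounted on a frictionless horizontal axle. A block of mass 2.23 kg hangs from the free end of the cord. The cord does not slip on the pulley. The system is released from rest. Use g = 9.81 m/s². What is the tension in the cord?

T ≈ 15.7 N

I = ½MR² = (1/2)(11.3)(0.154)² = 0.1340 kg·m².
Block: mg − T = ma. Pulley: TR = Iα. No-slip: a = αR, so T = (I/R²)a = 5.650·a.
Then mg = (m + 5.650)a, so a = (2.23)(9.81)/(2.23 + 5.650) = 2.776 m/s².
T = 5.650·a = 15.69 N.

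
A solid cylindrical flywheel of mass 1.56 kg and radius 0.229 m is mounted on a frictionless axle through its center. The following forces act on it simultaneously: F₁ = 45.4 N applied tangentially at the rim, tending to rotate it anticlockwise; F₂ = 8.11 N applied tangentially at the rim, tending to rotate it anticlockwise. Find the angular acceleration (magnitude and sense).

α ≈ 300 rad/s², anticlockwise

I = ½MR² = (1/2)(1.56)(0.229)² = 0.04090 kg·m².
Taking anticlockwise as positive: τ₁ = +(45.4)(0.229) = +10.40 N·m; τ₂ = +(8.11)(0.229) = +1.857 N·m.
Net torque τ = 12.25 N·m.
α = τ/I = 12.25/0.04090 = 299.6 rad/s².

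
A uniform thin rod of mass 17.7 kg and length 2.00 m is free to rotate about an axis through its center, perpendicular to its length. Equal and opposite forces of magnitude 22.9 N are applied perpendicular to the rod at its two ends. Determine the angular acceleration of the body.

α ≈ 7.76 rad/s²

I = (1/12)ML² = (1/12)(17.7)(2.00)² = 5.900 kg·m².
The couple gives τ = F·(L/2) + F·(L/2) = F L = (22.9)(2.00) = 45.80 N·m.
From τ = Iα: α = 45.80/5.900 = 7.763 rad/s².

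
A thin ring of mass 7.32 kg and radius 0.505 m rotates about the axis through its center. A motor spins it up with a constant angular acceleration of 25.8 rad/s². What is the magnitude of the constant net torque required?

τ ≈ 48.2 N·m

I = MR² = (7.32)(0.505)² = 1.867 kg·m².
τ = Iα = (1.867)(25.80) = 48.16 N·m.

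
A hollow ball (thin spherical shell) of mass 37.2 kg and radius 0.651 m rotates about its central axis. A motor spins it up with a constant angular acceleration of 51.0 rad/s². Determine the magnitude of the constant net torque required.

τ ≈ 536 N·m

I = (2/3)MR² = (2/3)(37.2)(0.651)² = 10.51 kg·m².
τ = Iα = (10.51)(51.00) = 536.0 N·m.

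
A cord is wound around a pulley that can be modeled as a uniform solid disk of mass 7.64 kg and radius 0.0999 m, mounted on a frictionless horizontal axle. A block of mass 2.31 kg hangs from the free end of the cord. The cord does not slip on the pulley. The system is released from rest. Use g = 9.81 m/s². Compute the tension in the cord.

I = ½MR² = (1/2)(7.64)(0.0999)² = 0.03812 kg·m².
Block: mg − T = ma. Pulley: TR = Iα. No-slip: a = αR, so T = (I/R²)a = 3.820·a.
Then mg = (m + 3.820)a, so a = (2.31)(9.81)/(2.31 + 3.820) = 3.697 m/s².
T = 3.820·a = 14.12 N.

T ≈ 14.1 N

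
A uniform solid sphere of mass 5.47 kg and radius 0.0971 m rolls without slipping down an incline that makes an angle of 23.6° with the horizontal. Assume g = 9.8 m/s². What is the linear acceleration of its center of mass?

Translation along the incline: Mg sinθ − f = Ma.
Rotation about the center: fR = Iα with I = (2/5)MR². No-slip gives a = αR, so f = (I/R²)a = (2/5)M a.
Substituting: Mg sinθ = (1 + 0.4000)Ma, so a = g sinθ/(1 + 0.4000) = (9.8) sin 23.6° / 1.400 = 2.802 m/s².

a ≈ 2.80 m/s²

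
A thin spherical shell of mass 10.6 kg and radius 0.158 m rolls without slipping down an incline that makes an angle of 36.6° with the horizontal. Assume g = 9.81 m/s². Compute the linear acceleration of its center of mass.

a ≈ 3.51 m/s²

Translation along the incline: Mg sinθ − f = Ma.
Rotation about the center: fR = Iα with I = (2/3)MR². No-slip gives a = αR, so f = (I/R²)a = (2/3)M a.
Substituting: Mg sinθ = (1 + 0.6667)Ma, so a = g sinθ/(1 + 0.6667) = (9.81) sin 36.6° / 1.667 = 3.509 m/s².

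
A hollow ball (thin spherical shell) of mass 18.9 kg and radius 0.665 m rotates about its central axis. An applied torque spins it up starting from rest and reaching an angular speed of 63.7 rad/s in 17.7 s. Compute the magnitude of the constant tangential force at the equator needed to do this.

I = (2/3)MR² = (2/3)(18.9)(0.665)² = 5.572 kg·m².
α = Δω/Δt = (63.7 − 0)/17.7 = 3.599 rad/s².
The required torque is τ = Iα = (5.572)(3.599) = 20.05 N·m.
A tangential force at the equator gives τ = FR, so F = τ/R = 20.05/0.665 = 30.15 N.

F ≈ 30.2 N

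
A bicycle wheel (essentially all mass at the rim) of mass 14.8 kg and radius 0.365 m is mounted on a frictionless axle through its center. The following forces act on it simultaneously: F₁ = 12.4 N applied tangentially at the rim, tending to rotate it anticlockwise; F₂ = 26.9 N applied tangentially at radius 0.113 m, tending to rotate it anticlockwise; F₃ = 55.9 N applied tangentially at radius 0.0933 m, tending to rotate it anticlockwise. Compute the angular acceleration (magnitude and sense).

I = MR² = (14.8)(0.365)² = 1.972 kg·m².
Taking anticlockwise as positive: τ₁ = +(12.4)(0.365) = +4.526 N·m; τ₂ = +(26.9)(0.113) = +3.040 N·m; τ₃ = +(55.9)(0.0933) = +5.215 N·m.
Net torque τ = 12.78 N·m.
α = τ/I = 12.78/1.972 = 6.482 rad/s².

α ≈ 6.48 rad/s², anticlockwise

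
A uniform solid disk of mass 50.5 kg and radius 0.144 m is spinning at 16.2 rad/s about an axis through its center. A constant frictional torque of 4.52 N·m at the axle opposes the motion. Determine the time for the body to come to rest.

t ≈ 1.88 s

I = ½MR² = (1/2)(50.5)(0.144)² = 0.5236 kg·m².
The net torque has magnitude 4.52 N·m, opposing ω.
|α| = τ/I = 4.520/0.5236 = 8.633 rad/s² (deceleration).
0 = ω₀ − |α|t ⇒ t = ω₀/|α| = 16.2/8.633 = 1.877 s.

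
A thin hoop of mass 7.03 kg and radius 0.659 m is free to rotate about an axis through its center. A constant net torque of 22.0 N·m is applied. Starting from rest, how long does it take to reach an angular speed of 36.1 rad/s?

I = MR² = (7.03)(0.659)² = 3.053 kg·m².
α = τ/I = 22.0/3.053 = 7.206 rad/s².
ω = αt ⇒ t = ω/α = 36.1/7.206 = 5.010 s.

t ≈ 5.01 s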